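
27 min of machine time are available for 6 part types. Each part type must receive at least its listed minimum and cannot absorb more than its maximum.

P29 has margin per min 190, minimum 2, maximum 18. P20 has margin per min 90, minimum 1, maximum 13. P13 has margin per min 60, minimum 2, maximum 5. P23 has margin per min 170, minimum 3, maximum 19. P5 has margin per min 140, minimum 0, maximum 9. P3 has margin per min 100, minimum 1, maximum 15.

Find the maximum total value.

Meeting every minimum uses 2+1+2+3+0+1 = 9 min, leaving 18.
Rank by margin per min: P29 190 > P23 170 > P5 140 > P3 100 > P20 90 > P13 60.
P29 takes 16 more to reach its cap of 18 — 2 left.
Only 2 left; P23 takes them to reach 5.
Total = 190×18 + 90×1 + 60×2 + 170×5 + 100×1 = 4580.

4580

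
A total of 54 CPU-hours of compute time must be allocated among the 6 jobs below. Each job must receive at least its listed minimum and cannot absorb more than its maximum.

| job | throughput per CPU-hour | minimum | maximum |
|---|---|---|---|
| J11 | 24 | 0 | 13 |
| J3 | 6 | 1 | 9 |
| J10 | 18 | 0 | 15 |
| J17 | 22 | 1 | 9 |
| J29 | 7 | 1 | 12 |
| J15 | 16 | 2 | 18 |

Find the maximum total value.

Meeting every minimum uses 0+1+0+1+1+2 = 5 CPU-hours, leaving 49.
Order the jobs by throughput per CPU-hour: J11 24 > J17 22 > J10 18 > J15 16 > J29 7 > J3 6.
J11 takes 13 more to reach its cap of 13 — 36 left.
J17 takes 8 more to reach its cap of 9 — 28 left.
J10: +15 to 15 (cap) — 13 left.
Only 13 left; J15 takes them to reach 15.
Total = 24×13 + 6×1 + 18×15 + 22×9 + 7×1 + 16×15 = 1033.

1033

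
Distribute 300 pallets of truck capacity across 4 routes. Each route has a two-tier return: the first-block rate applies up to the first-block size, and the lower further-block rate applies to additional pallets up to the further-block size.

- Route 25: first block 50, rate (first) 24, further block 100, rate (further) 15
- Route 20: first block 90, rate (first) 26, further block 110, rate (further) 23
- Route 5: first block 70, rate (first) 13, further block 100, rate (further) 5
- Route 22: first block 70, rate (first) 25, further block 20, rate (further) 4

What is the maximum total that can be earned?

Rank every tier by rate: Route 20/T1 26 > Route 22/T1 25 > Route 25/T1 24 > Route 20/T2 23 > Route 25/T2 15 > Route 5/T1 13 > Route 5/T2 5 > Route 22/T2 4.
Route 20 T1 at 26: fill all 90 — 210 left.
Route 22/T1 (25): +70 — 140 left.
Route 25 T1 at 24: fill all 50 — 90 left.
90 remain; put them into Route 20 T2 at 23.
Total = 26×90 + 25×70 + 24×50 + 23×90 = 7360.

7360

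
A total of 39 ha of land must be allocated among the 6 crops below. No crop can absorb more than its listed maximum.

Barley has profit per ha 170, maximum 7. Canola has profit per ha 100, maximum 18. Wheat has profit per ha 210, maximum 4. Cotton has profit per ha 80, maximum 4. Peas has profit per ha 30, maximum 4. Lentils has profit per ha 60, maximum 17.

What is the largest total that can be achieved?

Order the crops by profit per ha: Wheat 210 > Barley 170 > Canola 100 > Cotton 80 > Lentils 60 > Peas 30.
Give Wheat 4 to hit its cap of 4 — 35 left.
Barley takes 7 to reach its cap of 7 — 28 left.
Give Canola 18 to hit its cap of 18 — 10 left.
Cotton takes 4 to reach its cap of 4 — 6 left.
Lentils: +6 (room for 17) → 6. Pool exhausted.
Total = 170×7 + 100×18 + 210×4 + 80×4 + 60×6 = 4510.

4510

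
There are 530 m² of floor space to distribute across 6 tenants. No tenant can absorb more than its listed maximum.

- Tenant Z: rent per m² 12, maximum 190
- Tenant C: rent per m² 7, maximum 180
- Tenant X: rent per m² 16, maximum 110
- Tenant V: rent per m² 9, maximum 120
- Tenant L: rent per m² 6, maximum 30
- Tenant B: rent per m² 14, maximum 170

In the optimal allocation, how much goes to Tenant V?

Order the tenants by rent per m²: Tenant X 16 > Tenant B 14 > Tenant Z 12 > Tenant V 9 > Tenant C 7 > Tenant L 6.
Give Tenant X 110 to hit its cap of 110 — 420 left.
Give Tenant B 170 to hit its cap of 170 — 250 left.
Give Tenant Z 190 to hit its cap of 190 — 60 left.
Tenant V has room for 120 but only 60 remain, so it gets 60.

60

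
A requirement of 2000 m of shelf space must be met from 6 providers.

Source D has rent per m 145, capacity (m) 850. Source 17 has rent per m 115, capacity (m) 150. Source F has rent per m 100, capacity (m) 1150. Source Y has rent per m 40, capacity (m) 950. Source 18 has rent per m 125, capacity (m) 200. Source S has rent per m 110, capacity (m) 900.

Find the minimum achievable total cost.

Use providers in increasing cost order.
Source Y (40): use full 950 → 1050 m to go.
Source F at 100: take 1050 of its 1150 → requirement met.
Source S, Source 17, Source 18, Source D: unused.
Cost = 950×40 + 1050×100 = 143000.

143000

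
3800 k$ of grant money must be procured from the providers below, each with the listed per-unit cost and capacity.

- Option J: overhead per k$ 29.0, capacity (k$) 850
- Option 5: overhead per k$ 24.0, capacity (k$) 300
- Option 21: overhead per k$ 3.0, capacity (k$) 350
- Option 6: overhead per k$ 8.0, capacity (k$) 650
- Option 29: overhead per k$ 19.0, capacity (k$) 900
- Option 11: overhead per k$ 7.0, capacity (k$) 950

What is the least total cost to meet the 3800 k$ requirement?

56050

Use providers in increasing cost order.
Option 21 (3.0): use full 350 → 3450 k$ to go.
Option 11 (7.0): use full 950 → 2500 k$ to go.
Option 6 (8.0): use full 650 → 1850 k$ to go.
Option 29 at 19.0: take all 900 k$ → 950 still needed.
Option 5 (24.0): use full 300 → 650 k$ to go.
Take 650 from Option J at 29.0 to finish.
Cost = 350×3.0 + 950×7.0 + 650×8.0 + 900×19.0 + 300×24.0 + 650×29.0 = 56050.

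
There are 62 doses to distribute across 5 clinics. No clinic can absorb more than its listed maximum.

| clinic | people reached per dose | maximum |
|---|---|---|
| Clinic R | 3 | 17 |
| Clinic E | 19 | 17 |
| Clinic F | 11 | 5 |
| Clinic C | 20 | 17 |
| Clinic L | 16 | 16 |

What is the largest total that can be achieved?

995

Order the clinics by people reached per dose: Clinic C 20 > Clinic E 19 > Clinic L 16 > Clinic F 11 > Clinic R 3.
Give Clinic C 17 to hit its cap of 17 ; 45 left.
Clinic E: +17 to 17 (cap) ; 28 left.
Clinic L takes 16 to reach its cap of 16 ; 12 left.
Give Clinic F 5 to hit its cap of 5 ; 7 left.
Clinic R: +7 (room for 17) → 7. Pool exhausted.
Total = 3×7 + 19×17 + 11×5 + 20×17 + 16×16 = 995.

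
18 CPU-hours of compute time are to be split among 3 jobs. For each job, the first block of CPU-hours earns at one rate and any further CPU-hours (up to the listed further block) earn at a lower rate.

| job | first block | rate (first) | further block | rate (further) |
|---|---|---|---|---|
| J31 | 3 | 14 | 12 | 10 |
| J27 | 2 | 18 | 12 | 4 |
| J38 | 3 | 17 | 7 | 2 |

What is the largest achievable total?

229

Rank every tier by rate: J27/tier1 18 > J38/tier1 17 > J31/tier1 14 > J31/tier2 10 > J27/tier2 4 > J38/tier2 2.
J27 tier1 at 18: fill all 2 ; 16 left.
J38 tier1 at 17: fill all 3 ; 13 left.
J31 tier1 at 14: fill all 3 ; 10 left.
J31 tier2 at 10: only 10 left, fill 10.
Total = 18×2 + 17×3 + 14×3 + 10×10 = 229.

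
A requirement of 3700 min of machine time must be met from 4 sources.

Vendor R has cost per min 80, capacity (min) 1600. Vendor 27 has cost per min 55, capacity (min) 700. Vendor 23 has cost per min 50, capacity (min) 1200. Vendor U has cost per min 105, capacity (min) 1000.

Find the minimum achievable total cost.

247500

Use sources in increasing cost order.
Take 1200 from Vendor 23 at 50 ; need 2500 more.
Vendor 27 (55): use full 700 ; 1800 min to go.
Vendor R (80): use full 1600 ; 200 min to go.
Vendor U at 105: take 200 of its 1000 ; requirement met.
Cost = 1200×50 + 700×55 + 1600×80 + 200×105 = 247500.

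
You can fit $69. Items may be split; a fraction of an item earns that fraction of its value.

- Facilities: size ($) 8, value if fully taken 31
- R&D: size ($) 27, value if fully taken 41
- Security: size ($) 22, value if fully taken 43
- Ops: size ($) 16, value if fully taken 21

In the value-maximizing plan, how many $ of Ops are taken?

Rank by value-to-size ratio: Facilities 31/8≈3.88, Security 43/22≈1.95, R&D 41/27≈1.52, Ops 21/16≈1.31.
Take all of Facilities (8 $, value 31) → 61 $ left.
Security: take in full, 22 $ for value 43 → 39 left.
All 27 $ of R&D fit (value 41) → 12 remain.
12 $ left: a 12/16 share of Ops gives 21×12/16 = 15.75.

12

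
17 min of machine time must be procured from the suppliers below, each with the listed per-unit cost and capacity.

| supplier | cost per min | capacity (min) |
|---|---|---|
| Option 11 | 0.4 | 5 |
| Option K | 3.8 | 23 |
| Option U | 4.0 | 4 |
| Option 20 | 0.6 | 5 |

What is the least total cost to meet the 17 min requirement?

Use suppliers in increasing cost order.
Option 11 at 0.4: take all 5 min — 12 still needed.
Option 20 (0.6): use full 5 — 7 min to go.
Option K at 3.8: take 7 of its 23 — requirement met.
Option U: unused.
Cost = 5×0.4 + 5×0.6 + 7×3.8 = 31.6.

31.6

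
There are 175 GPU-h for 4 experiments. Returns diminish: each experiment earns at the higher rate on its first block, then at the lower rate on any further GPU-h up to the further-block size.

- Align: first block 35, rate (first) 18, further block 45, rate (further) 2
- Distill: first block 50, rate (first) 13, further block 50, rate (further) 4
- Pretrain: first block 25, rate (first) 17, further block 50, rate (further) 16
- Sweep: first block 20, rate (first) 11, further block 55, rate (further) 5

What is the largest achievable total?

2670

Rank every tier by rate: Align/first 18 > Pretrain/first 17 > Pretrain/second 16 > Distill/first 13 > Sweep/first 11 > Sweep/second 5 > Distill/second 4 > Align/second 2.
Fill Align first block (35 at 18) → 140 left.
Fill Pretrain first block (25 at 17) → 115 left.
Pretrain second at 16: fill all 50 → 65 left.
Distill first at 13: fill all 50 → 15 left.
Sweep first at 11: only 15 left, fill 15.
Total = 18×35 + 17×25 + 16×50 + 13×50 + 11×15 = 2670.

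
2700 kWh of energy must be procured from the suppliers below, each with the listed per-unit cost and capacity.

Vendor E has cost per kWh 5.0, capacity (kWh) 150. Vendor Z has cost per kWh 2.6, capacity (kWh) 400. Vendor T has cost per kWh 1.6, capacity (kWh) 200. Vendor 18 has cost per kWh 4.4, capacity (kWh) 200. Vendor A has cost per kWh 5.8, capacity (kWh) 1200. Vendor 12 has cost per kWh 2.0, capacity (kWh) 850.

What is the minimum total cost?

9910

Use suppliers in increasing cost order.
Take 200 from Vendor T at 1.6 → need 2500 more.
Vendor 12 (2.0): use full 850 → 1650 kWh to go.
Vendor Z at 2.6: take all 400 kWh → 1250 still needed.
Take 200 from Vendor 18 at 4.4 → need 1050 more.
Take 150 from Vendor E at 5.0 → need 900 more.
Vendor A (5.8): take the remaining 900 → done.
Cost = 200×1.6 + 850×2.0 + 400×2.6 + 200×4.4 + 150×5.0 + 900×5.8 = 9910.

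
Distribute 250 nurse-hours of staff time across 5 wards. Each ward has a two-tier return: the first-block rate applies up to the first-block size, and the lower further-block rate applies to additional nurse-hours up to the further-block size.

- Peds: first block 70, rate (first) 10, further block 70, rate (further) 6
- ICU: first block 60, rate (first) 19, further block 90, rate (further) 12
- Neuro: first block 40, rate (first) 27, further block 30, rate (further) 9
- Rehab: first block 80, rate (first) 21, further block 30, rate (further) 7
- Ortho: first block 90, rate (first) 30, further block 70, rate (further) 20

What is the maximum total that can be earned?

6260

Order all 10 blocks by rate: Ortho/T1 30 > Neuro/T1 27 > Rehab/T1 21 > Ortho/T2 20 > ICU/T1 19 > ICU/T2 12 > Peds/T1 10 > Neuro/T2 9 > Rehab/T2 7 > Peds/T2 6.
Fill Ortho T1 block (90 at 30) — 160 left.
Neuro/T1 (27): +40 — 120 left.
Fill Rehab T1 block (80 at 21) — 40 left.
Ortho/T2: +40 of 70 at 20; pool empty.
Total = 30×90 + 27×40 + 21×80 + 20×40 = 6260.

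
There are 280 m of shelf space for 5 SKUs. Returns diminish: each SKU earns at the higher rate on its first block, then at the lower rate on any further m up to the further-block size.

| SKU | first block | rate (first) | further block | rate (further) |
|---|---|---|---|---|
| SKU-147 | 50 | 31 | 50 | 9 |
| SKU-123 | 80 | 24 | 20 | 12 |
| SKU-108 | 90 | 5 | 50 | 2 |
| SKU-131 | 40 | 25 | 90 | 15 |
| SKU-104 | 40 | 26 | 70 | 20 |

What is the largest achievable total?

6910

Order all 10 blocks by rate: SKU-147/tier1 31 > SKU-104/tier1 26 > SKU-131/tier1 25 > SKU-123/tier1 24 > SKU-104/tier2 20 > SKU-131/tier2 15 > SKU-123/tier2 12 > SKU-147/tier2 9 > SKU-108/tier1 5 > SKU-108/tier2 2.
Fill SKU-147 tier1 block (50 at 31) — 230 left.
SKU-104/tier1 (26): +40 — 190 left.
SKU-131/tier1 (25): +40 — 150 left.
SKU-123/tier1 (24): +80 — 70 left.
SKU-104/tier2 (20): +70 — 0 left.
Total = 31×50 + 26×40 + 25×40 + 24×80 + 20×70 = 6910.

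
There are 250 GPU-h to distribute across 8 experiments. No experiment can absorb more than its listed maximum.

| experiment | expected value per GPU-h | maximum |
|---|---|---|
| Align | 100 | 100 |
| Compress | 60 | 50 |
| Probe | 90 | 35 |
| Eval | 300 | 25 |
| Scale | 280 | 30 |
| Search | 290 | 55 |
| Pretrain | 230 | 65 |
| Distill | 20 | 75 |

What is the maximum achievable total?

54300

Order the experiments by expected value per GPU-h: Eval 300 > Search 290 > Scale 280 > Pretrain 230 > Align 100 > Probe 90 > Compress 60 > Distill 20.
Eval: +25 to 25 (cap) — 225 left.
Give Search 55 to hit its cap of 55 — 170 left.
Give Scale 30 to hit its cap of 30 — 140 left.
Pretrain: +65 to 65 (cap) — 75 left.
Only 75 left; Align takes them to reach 75.
Total = 100×75 + 300×25 + 280×30 + 290×55 + 230×65 = 54300.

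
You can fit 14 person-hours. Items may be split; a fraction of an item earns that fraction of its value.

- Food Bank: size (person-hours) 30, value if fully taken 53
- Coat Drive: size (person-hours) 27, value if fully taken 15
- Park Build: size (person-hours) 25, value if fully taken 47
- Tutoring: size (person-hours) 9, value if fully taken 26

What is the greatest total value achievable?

35.4

Sort by value density: Tutoring 26/9≈2.89, Park Build 47/25≈1.88, Food Bank 53/30≈1.77, Coat Drive 15/27≈0.556.
All 9 person-hours of Tutoring fit (value 26) → 5 remain.
5 person-hours left: a 5/25 share of Park Build gives 47×5/25 = 9.4.
Total value = 35.4.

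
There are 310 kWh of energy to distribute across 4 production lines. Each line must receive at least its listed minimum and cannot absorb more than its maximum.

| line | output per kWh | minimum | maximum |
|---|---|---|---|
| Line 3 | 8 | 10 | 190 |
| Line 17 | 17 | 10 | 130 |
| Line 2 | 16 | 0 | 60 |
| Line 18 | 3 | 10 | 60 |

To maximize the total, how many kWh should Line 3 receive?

Meeting every minimum uses 10+10+0+10 = 30 kWh, leaving 280.
Highest output per kWh first: Line 17 17 > Line 2 16 > Line 3 8 > Line 18 3.
Line 17 takes 120 more to reach its cap of 130 — 160 left.
Line 2 takes 60 more to reach its cap of 60 — 100 left.
Only 100 left; Line 3 takes them to reach 110.

110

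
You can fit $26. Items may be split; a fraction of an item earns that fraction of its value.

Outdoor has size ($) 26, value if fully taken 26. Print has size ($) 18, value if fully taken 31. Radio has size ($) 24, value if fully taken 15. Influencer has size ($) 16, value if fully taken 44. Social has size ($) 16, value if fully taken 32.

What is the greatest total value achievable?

Best value per unit of size first: Influencer 44/16≈2.75, Social 32/16≈2, Print 31/18≈1.72, Outdoor 26/26≈1, Radio 15/24≈0.625.
Influencer: take in full, 16 $ for value 44 → 10 left.
10 $ left: a 10/16 share of Social gives 32×10/16 = 20.
Total value = 64.

64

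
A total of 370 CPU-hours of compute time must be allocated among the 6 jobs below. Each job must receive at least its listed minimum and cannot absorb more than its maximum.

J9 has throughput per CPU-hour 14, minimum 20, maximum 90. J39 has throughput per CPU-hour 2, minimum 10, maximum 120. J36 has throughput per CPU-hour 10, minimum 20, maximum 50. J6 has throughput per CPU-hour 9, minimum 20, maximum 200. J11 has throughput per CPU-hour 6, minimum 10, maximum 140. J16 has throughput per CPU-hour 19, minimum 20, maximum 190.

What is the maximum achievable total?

Meeting every minimum uses 20+10+20+20+10+20 = 100 CPU-hours, leaving 270.
Highest throughput per CPU-hour first: J16 19 > J9 14 > J36 10 > J6 9 > J11 6 > J39 2.
J16 takes 170 more to reach its cap of 190 → 100 left.
J9 takes 70 more to reach its cap of 90 → 30 left.
J36: +30 to 50 (cap) → 0 left.
Total = 14×90 + 2×10 + 10×50 + 9×20 + 6×10 + 19×190 = 5630.

5630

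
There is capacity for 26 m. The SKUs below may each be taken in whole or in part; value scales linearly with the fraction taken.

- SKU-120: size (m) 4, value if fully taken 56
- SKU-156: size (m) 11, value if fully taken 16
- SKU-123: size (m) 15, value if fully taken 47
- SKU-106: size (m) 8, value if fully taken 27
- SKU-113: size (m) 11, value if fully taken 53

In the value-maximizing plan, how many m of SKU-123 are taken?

3

Sort by value density: SKU-120 56/4≈14, SKU-113 53/11≈4.82, SKU-106 27/8≈3.38, SKU-123 47/15≈3.13, SKU-156 16/11≈1.45.
All 4 m of SKU-120 fit (value 56) → 22 remain.
SKU-113: take in full, 11 m for value 53 → 11 left.
SKU-106: take in full, 8 m for value 27 → 3 left.
Only 3 m remain; take 3/15 of SKU-123 for value 47×3/15 = 9.4.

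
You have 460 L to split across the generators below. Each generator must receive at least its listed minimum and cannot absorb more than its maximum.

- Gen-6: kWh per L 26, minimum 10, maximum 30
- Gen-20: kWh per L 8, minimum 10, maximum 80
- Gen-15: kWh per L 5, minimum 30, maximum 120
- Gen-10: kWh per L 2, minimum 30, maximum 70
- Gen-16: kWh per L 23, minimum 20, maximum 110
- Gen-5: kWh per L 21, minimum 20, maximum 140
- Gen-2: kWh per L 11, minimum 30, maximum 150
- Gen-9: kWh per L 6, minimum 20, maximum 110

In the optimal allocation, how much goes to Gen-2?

Meeting every minimum uses 10+10+30+30+20+20+30+20 = 170 L, leaving 290.
Order the generators by kWh per L: Gen-6 26 > Gen-16 23 > Gen-5 21 > Gen-2 11 > Gen-20 8 > Gen-9 6 > Gen-15 5 > Gen-10 2.
Gen-6: +20 to 30 (cap) — 270 left.
Gen-16 takes 90 more to reach its cap of 110 — 180 left.
Gen-5 takes 120 more to reach its cap of 140 — 60 left.
Only 60 left; Gen-2 takes them to reach 90.

90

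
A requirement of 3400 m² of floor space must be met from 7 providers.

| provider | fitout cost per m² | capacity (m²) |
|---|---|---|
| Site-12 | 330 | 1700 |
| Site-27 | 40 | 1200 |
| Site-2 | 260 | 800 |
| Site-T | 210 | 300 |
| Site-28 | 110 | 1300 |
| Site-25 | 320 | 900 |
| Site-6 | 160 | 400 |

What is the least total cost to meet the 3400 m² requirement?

Use providers in increasing cost order.
Site-27 at 40: take all 1200 m² — 2200 still needed.
Take 1300 from Site-28 at 110 — need 900 more.
Site-6 at 160: take all 400 m² — 500 still needed.
Site-T (210): use full 300 — 200 m² to go.
Site-2 at 260: take 200 of its 800 — requirement met.
Site-25, Site-12: unused.
Cost = 1200×40 + 1300×110 + 400×160 + 300×210 + 200×260 = 370000.

370000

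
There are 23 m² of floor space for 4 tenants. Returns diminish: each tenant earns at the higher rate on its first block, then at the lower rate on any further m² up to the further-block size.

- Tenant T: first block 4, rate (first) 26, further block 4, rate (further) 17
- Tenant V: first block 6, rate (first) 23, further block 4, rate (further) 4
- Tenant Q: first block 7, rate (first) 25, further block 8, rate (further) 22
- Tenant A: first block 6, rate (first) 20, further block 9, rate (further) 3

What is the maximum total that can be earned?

Rank every tier by rate: Tenant T/T1 26 > Tenant Q/T1 25 > Tenant V/T1 23 > Tenant Q/T2 22 > Tenant A/T1 20 > Tenant T/T2 17 > Tenant V/T2 4 > Tenant A/T2 3.
Tenant T/T1 (26): +4 ; 19 left.
Fill Tenant Q T1 block (7 at 25) ; 12 left.
Fill Tenant V T1 block (6 at 23) ; 6 left.
Tenant Q/T2: +6 of 8 at 22; pool empty.
Total = 26×4 + 25×7 + 23×6 + 22×6 = 549.

549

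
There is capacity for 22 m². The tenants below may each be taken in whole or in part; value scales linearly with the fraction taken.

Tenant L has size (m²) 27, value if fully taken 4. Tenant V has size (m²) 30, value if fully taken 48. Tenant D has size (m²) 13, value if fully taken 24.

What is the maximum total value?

38.4

Sort by value density: Tenant D 24/13≈1.85, Tenant V 48/30≈1.6, Tenant L 4/27≈0.148.
Take all of Tenant D (13 m², value 24) ; 9 m² left.
9 m² left: a 9/30 share of Tenant V gives 48×9/30 = 14.4.
Total value = 38.4.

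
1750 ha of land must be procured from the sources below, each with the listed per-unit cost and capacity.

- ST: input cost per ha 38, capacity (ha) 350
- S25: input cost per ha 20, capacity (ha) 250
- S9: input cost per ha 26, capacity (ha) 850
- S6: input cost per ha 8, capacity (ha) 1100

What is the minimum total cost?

24200

Fill from the cheapest source first.
S6 (8): use full 1100 → 650 ha to go.
Take 250 from S25 at 20 → need 400 more.
Take 400 from S9 at 26 to finish.
ST: unused.
Cost = 1100×8 + 250×20 + 400×26 = 24200.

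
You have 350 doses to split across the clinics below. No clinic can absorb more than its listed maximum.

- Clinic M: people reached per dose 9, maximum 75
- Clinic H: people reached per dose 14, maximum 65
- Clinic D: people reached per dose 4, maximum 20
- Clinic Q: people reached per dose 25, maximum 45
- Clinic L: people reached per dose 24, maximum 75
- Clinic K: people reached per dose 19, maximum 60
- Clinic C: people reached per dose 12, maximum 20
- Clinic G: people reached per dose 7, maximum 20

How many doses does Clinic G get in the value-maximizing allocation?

10

Rank by people reached per dose: Clinic Q 25 > Clinic L 24 > Clinic K 19 > Clinic H 14 > Clinic C 12 > Clinic M 9 > Clinic G 7 > Clinic D 4.
Clinic Q takes 45 to reach its cap of 45 → 305 left.
Give Clinic L 75 to hit its cap of 75 → 230 left.
Clinic K takes 60 to reach its cap of 60 → 170 left.
Give Clinic H 65 to hit its cap of 65 → 105 left.
Clinic C: +20 to 20 (cap) → 85 left.
Clinic M: +75 to 75 (cap) → 10 left.
Only 10 left; Clinic G takes them to reach 10.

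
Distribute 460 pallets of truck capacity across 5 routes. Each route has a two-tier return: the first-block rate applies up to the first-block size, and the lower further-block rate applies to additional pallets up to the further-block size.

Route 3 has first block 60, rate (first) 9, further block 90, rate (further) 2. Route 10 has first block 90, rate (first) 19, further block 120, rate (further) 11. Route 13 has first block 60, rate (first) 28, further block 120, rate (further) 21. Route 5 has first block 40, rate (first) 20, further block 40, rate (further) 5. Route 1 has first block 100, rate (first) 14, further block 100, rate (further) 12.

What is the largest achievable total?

Order all 10 blocks by rate: Route 13/T1 28 > Route 13/T2 21 > Route 5/T1 20 > Route 10/T1 19 > Route 1/T1 14 > Route 1/T2 12 > Route 10/T2 11 > Route 3/T1 9 > Route 5/T2 5 > Route 3/T2 2.
Route 13 T1 at 28: fill all 60 ; 400 left.
Route 13/T2 (21): +120 ; 280 left.
Fill Route 5 T1 block (40 at 20) ; 240 left.
Route 10 T1 at 19: fill all 90 ; 150 left.
Route 1 T1 at 14: fill all 100 ; 50 left.
50 remain; put them into Route 1 T2 at 12.
Total = 28×60 + 21×120 + 20×40 + 19×90 + 14×100 + 12×50 = 8710.

8710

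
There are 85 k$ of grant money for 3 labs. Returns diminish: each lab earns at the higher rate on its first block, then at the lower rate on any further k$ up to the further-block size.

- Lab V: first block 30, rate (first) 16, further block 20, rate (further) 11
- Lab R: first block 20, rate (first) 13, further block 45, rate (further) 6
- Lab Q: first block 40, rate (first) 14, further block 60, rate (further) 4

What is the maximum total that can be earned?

Treat each block as its own option and order by rate: Lab V/T1 16 > Lab Q/T1 14 > Lab R/T1 13 > Lab V/T2 11 > Lab R/T2 6 > Lab Q/T2 4.
Lab V T1 at 16: fill all 30 → 55 left.
Lab Q T1 at 14: fill all 40 → 15 left.
15 remain; put them into Lab R T1 at 13.
Total = 16×30 + 14×40 + 13×15 = 1235.

1235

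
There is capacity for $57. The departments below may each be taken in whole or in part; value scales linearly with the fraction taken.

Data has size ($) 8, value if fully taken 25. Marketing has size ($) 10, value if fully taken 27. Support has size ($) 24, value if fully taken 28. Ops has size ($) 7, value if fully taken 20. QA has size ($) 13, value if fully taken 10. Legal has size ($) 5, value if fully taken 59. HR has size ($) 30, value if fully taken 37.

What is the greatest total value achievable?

164.3

Best value per unit of size first: Legal 59/5≈11.8, Data 25/8≈3.12, Ops 20/7≈2.86, Marketing 27/10≈2.7, HR 37/30≈1.23, Support 28/24≈1.17, QA 10/13≈0.769.
All 5 $ of Legal fit (value 59) → 52 remain.
Take all of Data (8 $, value 25) → 44 $ left.
Ops: take in full, 7 $ for value 20 → 37 left.
Take all of Marketing (10 $, value 27) → 27 $ left.
Only 27 $ remain; take 27/30 of HR for value 37×27/30 = 33.3.
Total value = 164.3.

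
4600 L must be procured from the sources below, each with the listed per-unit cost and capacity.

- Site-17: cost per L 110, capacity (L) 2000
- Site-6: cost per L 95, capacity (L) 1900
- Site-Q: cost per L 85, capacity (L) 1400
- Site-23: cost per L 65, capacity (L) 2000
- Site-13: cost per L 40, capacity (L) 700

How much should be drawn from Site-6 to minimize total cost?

500

Cheapest first:
Site-13 at 40: take all 700 L — 3900 still needed.
Site-23 (65): use full 2000 — 1900 L to go.
Site-Q at 85: take all 1400 L — 500 still needed.
Site-6 at 95: take 500 of its 1900 — requirement met.
Site-17: unused.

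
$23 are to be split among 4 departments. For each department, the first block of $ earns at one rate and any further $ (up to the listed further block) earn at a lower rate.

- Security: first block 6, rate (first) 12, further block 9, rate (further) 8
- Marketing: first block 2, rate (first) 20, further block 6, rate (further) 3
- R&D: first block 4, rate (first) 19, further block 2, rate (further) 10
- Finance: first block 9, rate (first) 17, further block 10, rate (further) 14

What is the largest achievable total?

381

Order all 8 blocks by rate: Marketing/first 20 > R&D/first 19 > Finance/first 17 > Finance/second 14 > Security/first 12 > R&D/second 10 > Security/second 8 > Marketing/second 3.
Marketing/first (20): +2 → 21 left.
R&D first at 19: fill all 4 → 17 left.
Fill Finance first block (9 at 17) → 8 left.
Finance second at 14: only 8 left, fill 8.
Total = 20×2 + 19×4 + 17×9 + 14×8 = 381.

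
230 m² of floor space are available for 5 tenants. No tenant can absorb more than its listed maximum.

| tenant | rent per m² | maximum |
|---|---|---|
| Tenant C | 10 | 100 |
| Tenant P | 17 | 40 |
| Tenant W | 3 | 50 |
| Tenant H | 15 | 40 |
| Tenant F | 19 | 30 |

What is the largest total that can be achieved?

2910

Order the tenants by rent per m²: Tenant F 19 > Tenant P 17 > Tenant H 15 > Tenant C 10 > Tenant W 3.
Tenant F takes 30 to reach its cap of 30 ; 200 left.
Tenant P takes 40 to reach its cap of 40 ; 160 left.
Give Tenant H 40 to hit its cap of 40 ; 120 left.
Give Tenant C 100 to hit its cap of 100 ; 20 left.
Tenant W: +20 (room for 50) → 20. Pool exhausted.
Total = 10×100 + 17×40 + 3×20 + 15×40 + 19×30 = 2910.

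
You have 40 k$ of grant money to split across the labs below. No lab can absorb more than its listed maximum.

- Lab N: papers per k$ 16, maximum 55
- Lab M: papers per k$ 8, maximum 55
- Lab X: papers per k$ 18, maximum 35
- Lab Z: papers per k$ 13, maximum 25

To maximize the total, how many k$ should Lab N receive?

5

Order the labs by papers per k$: Lab X 18 > Lab N 16 > Lab Z 13 > Lab M 8.
Lab X: +35 to 35 (cap) — 5 left.
Only 5 left; Lab N takes them to reach 5.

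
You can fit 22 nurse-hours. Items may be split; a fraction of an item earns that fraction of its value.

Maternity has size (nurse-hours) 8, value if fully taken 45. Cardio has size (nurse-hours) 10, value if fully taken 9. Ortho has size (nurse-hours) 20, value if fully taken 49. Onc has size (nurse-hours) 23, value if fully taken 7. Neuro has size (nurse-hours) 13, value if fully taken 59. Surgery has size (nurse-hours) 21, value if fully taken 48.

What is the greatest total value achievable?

Best value per unit of size first: Maternity 45/8≈5.62, Neuro 59/13≈4.54, Ortho 49/20≈2.45, Surgery 48/21≈2.29, Cardio 9/10≈0.9, Onc 7/23≈0.304.
Take all of Maternity (8 nurse-hours, value 45) ; 14 nurse-hours left.
All 13 nurse-hours of Neuro fit (value 59) ; 1 remain.
Fill the last 1 nurse-hours with part of Ortho: 1/20 of it earns 2.45.
Total value = 106.45.

106.45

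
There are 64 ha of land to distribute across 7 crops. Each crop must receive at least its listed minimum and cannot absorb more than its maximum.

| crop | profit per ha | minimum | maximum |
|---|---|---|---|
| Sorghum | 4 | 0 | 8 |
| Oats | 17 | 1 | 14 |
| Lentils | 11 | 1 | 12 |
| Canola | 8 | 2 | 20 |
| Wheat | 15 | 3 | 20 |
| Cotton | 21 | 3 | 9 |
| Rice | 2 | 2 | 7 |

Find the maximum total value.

919

Meeting every minimum uses 0+1+1+2+3+3+2 = 12 ha, leaving 52.
Highest profit per ha first: Cotton 21 > Oats 17 > Wheat 15 > Lentils 11 > Canola 8 > Sorghum 4 > Rice 2.
Give Cotton 6 more to hit its cap of 9 → 46 left.
Give Oats 13 more to hit its cap of 14 → 33 left.
Wheat: +17 to 20 (cap) → 16 left.
Lentils: +11 to 12 (cap) → 5 left.
Only 5 left; Canola takes them to reach 7.
Total = 17×14 + 11×12 + 8×7 + 15×20 + 21×9 + 2×2 = 919.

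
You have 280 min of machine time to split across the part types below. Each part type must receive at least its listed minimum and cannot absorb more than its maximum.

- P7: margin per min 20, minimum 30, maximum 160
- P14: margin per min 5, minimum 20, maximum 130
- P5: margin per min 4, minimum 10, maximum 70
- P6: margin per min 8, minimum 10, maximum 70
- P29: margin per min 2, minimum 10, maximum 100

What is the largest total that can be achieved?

Meeting every minimum uses 30+20+10+10+10 = 80 min, leaving 200.
Rank by margin per min: P7 20 > P6 8 > P14 5 > P5 4 > P29 2.
Give P7 130 more to hit its cap of 160 — 70 left.
Give P6 60 more to hit its cap of 70 — 10 left.
P14 has room for 110 more but only 10 remain, so it gets 30.
Total = 20×160 + 5×30 + 4×10 + 8×70 + 2×10 = 3970.

3970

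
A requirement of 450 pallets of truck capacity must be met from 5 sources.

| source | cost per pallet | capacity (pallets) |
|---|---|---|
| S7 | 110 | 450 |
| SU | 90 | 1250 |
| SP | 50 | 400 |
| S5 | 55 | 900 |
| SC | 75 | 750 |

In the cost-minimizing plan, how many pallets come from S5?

50

Fill from the cheapest source first.
Take 400 from SP at 50 ; need 50 more.
S5 at 55: take 50 of its 900 ; requirement met.
SC, SU, S7: unused.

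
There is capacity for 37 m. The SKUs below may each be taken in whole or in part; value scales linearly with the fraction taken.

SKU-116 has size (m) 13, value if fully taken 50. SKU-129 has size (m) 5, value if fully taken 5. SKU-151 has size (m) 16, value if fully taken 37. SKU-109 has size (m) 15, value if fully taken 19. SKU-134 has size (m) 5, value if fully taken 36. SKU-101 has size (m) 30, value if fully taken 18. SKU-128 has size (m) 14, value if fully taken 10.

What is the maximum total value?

Best value per unit of size first: SKU-134 36/5≈7.2, SKU-116 50/13≈3.85, SKU-151 37/16≈2.31, SKU-109 19/15≈1.27, SKU-129 5/5≈1, SKU-128 10/14≈0.714, SKU-101 18/30≈0.6.
Take all of SKU-134 (5 m, value 36) ; 32 m left.
Take all of SKU-116 (13 m, value 50) ; 19 m left.
SKU-151: take in full, 16 m for value 37 ; 3 left.
Fill the last 3 m with part of SKU-109: 3/15 of it earns 3.8.
Total value = 126.8.

126.8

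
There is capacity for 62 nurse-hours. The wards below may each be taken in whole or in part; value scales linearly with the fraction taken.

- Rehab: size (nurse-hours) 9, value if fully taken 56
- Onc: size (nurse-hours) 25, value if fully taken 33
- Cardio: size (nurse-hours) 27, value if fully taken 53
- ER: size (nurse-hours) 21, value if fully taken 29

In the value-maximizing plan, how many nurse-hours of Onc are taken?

5

Best value per unit of size first: Rehab 56/9≈6.22, Cardio 53/27≈1.96, ER 29/21≈1.38, Onc 33/25≈1.32.
Take all of Rehab (9 nurse-hours, value 56) → 53 nurse-hours left.
Cardio: take in full, 27 nurse-hours for value 53 → 26 left.
Take all of ER (21 nurse-hours, value 29) → 5 nurse-hours left.
Only 5 nurse-hours remain; take 5/25 of Onc for value 33×5/25 = 6.6.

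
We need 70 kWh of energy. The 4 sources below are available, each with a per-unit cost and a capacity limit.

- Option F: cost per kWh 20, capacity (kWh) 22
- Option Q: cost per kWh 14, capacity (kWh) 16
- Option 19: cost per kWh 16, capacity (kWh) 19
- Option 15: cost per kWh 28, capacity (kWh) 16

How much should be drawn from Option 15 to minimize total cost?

Use sources in increasing cost order.
Option Q (14): use full 16 ; 54 kWh to go.
Option 19 (16): use full 19 ; 35 kWh to go.
Take 22 from Option F at 20 ; need 13 more.
Option 15 (28): take the remaining 13 ; done.

13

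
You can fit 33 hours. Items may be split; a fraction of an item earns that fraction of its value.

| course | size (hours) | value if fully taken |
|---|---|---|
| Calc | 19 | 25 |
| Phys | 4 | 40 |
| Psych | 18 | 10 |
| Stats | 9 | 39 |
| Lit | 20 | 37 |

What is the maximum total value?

Sort by value density: Phys 40/4≈10, Stats 39/9≈4.33, Lit 37/20≈1.85, Calc 25/19≈1.32, Psych 10/18≈0.556.
All 4 hours of Phys fit (value 40) ; 29 remain.
All 9 hours of Stats fit (value 39) ; 20 remain.
Lit: take in full, 20 hours for value 37 ; 0 left.
Total value = 116.

116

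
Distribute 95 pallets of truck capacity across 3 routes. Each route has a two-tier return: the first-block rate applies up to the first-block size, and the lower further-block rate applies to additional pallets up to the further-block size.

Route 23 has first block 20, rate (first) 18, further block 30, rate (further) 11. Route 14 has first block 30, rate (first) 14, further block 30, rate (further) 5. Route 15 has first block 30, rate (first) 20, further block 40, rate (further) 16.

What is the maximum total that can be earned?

1670

Order all 6 blocks by rate: Route 15/T1 20 > Route 23/T1 18 > Route 15/T2 16 > Route 14/T1 14 > Route 23/T2 11 > Route 14/T2 5.
Fill Route 15 T1 block (30 at 20) → 65 left.
Route 23 T1 at 18: fill all 20 → 45 left.
Fill Route 15 T2 block (40 at 16) → 5 left.
Route 14/T1: +5 of 30 at 14; pool empty.
Total = 20×30 + 18×20 + 16×40 + 14×5 = 1670.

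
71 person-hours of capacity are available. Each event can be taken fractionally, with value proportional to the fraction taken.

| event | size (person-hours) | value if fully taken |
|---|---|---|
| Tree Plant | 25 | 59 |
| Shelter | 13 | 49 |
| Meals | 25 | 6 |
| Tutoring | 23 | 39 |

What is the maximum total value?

Rank by value-to-size ratio: Shelter 49/13≈3.77, Tree Plant 59/25≈2.36, Tutoring 39/23≈1.7, Meals 6/25≈0.24.
Take all of Shelter (13 person-hours, value 49) — 58 person-hours left.
Tree Plant: take in full, 25 person-hours for value 59 — 33 left.
Take all of Tutoring (23 person-hours, value 39) — 10 person-hours left.
Fill the last 10 person-hours with part of Meals: 10/25 of it earns 2.4.
Total value = 149.4.

149.4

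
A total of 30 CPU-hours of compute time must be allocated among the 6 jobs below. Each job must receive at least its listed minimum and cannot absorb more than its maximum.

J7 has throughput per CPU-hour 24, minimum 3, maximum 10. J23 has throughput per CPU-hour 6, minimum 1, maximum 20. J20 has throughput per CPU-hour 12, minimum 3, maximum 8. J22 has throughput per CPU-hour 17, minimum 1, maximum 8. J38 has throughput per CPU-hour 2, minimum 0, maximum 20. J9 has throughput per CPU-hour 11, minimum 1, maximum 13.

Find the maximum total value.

511

Meeting every minimum uses 3+1+3+1+0+1 = 9 CPU-hours, leaving 21.
Highest throughput per CPU-hour first: J7 24 > J22 17 > J20 12 > J9 11 > J23 6 > J38 2.
J7: +7 to 10 (cap) → 14 left.
Give J22 7 more to hit its cap of 8 → 7 left.
J20: +5 to 8 (cap) → 2 left.
J9 has room for 12 more but only 2 remain, so it gets 3.
Total = 24×10 + 6×1 + 12×8 + 17×8 + 11×3 = 511.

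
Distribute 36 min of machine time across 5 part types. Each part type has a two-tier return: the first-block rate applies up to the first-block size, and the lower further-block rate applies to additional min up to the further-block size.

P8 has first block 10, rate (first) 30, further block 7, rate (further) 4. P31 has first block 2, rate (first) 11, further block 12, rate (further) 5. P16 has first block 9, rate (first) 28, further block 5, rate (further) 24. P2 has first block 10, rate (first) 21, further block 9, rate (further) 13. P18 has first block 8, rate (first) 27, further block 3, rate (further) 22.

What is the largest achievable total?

Order all 10 blocks by rate: P8/T1 30 > P16/T1 28 > P18/T1 27 > P16/T2 24 > P18/T2 22 > P2/T1 21 > P2/T2 13 > P31/T1 11 > P31/T2 5 > P8/T2 4.
Fill P8 T1 block (10 at 30) ; 26 left.
P16 T1 at 28: fill all 9 ; 17 left.
P18 T1 at 27: fill all 8 ; 9 left.
Fill P16 T2 block (5 at 24) ; 4 left.
P18 T2 at 22: fill all 3 ; 1 left.
P2 T1 at 21: only 1 left, fill 1.
Total = 30×10 + 28×9 + 27×8 + 24×5 + 22×3 + 21×1 = 975.

975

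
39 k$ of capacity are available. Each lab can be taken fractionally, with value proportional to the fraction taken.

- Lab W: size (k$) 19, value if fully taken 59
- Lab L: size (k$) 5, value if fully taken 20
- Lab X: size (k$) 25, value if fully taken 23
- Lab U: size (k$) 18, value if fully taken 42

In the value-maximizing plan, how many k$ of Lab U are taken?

15

Best value per unit of size first: Lab L 20/5≈4, Lab W 59/19≈3.11, Lab U 42/18≈2.33, Lab X 23/25≈0.92.
Lab L: take in full, 5 k$ for value 20 ; 34 left.
All 19 k$ of Lab W fit (value 59) ; 15 remain.
Fill the last 15 k$ with part of Lab U: 15/18 of it earns 35.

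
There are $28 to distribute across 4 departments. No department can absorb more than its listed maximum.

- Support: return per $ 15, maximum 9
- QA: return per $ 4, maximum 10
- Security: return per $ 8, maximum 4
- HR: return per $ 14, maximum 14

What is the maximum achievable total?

Highest return per $ first: Support 15 > HR 14 > Security 8 > QA 4.
Give Support 9 to hit its cap of 9 — 19 left.
HR: +14 to 14 (cap) — 5 left.
Security takes 4 to reach its cap of 4 — 1 left.
QA has room for 10 but only 1 remain, so it gets 1.
Total = 15×9 + 4×1 + 8×4 + 14×14 = 367.

367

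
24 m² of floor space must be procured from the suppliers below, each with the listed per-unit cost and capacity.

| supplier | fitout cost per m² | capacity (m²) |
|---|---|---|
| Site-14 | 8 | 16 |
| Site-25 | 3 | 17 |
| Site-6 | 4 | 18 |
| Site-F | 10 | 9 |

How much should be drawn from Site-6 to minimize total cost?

Use suppliers in increasing cost order.
Site-25 at 3: take all 17 m² ; 7 still needed.
Site-6 at 4: take 7 of its 18 ; requirement met.
Site-14, Site-F: unused.

7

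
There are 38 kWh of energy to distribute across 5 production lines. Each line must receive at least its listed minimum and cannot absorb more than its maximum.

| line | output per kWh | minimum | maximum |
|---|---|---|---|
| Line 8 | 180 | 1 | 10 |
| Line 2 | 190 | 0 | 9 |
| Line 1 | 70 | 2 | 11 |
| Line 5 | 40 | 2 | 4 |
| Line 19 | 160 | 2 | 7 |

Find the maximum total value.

Meeting every minimum uses 1+0+2+2+2 = 7 kWh, leaving 31.
Rank by output per kWh: Line 2 190 > Line 8 180 > Line 19 160 > Line 1 70 > Line 5 40.
Give Line 2 9 more to hit its cap of 9 → 22 left.
Line 8 takes 9 more to reach its cap of 10 → 13 left.
Line 19: +5 to 7 (cap) → 8 left.
Line 1: +8 (room for 9) → 10. Pool exhausted.
Total = 180×10 + 190×9 + 70×10 + 40×2 + 160×7 = 5410.

5410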